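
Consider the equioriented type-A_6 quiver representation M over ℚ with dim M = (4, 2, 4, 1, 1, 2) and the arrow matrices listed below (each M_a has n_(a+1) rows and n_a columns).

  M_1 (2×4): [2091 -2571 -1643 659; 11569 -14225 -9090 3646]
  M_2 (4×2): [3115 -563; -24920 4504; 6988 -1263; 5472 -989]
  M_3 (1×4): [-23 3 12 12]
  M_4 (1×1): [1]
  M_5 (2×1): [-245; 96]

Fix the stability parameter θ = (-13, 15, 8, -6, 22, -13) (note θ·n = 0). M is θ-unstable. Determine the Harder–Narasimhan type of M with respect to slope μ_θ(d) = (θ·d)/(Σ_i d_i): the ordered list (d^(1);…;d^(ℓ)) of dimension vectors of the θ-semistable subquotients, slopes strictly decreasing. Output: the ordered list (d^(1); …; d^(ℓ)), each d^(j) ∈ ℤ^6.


Via rank(M_{q-1}∘⋯∘M_p): M ≅ I[1,1]^2, I[1,3], I[1,6], I[3,3]^2, I[6,6].
μ_θ-semistable layers: μ^(1)=23/2; μ^(2)=8; μ^(3)=26/5; μ^(4)=-13

((0, 1, 1, 0, 0, 0); (0, 0, 2, 0, 0, 0); (0, 1, 1, 1, 1, 1); (4, 0, 0, 0, 0, 1))


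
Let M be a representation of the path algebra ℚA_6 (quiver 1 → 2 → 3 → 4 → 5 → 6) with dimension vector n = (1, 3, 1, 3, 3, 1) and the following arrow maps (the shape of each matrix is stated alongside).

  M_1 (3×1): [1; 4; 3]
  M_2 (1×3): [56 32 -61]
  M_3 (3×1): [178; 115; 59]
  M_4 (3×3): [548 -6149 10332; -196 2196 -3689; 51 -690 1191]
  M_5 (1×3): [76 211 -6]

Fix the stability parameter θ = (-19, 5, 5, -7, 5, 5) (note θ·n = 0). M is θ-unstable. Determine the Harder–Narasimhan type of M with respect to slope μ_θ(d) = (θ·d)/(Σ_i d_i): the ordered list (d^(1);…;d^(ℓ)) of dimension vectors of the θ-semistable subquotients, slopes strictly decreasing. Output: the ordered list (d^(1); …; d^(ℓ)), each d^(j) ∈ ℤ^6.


Interval decomposition of M: I[1,6], I[2,2]^2, I[4,5]^2.
HN type (ℓ=4): μ^(1)=5; μ^(2)=1; μ^(3)=-7; μ^(4)=-19

((0, 2, 0, 0, 3, 1); (0, 1, 1, 1, 0, 0); (0, 0, 0, 2, 0, 0); (1, 0, 0, 0, 0, 0))


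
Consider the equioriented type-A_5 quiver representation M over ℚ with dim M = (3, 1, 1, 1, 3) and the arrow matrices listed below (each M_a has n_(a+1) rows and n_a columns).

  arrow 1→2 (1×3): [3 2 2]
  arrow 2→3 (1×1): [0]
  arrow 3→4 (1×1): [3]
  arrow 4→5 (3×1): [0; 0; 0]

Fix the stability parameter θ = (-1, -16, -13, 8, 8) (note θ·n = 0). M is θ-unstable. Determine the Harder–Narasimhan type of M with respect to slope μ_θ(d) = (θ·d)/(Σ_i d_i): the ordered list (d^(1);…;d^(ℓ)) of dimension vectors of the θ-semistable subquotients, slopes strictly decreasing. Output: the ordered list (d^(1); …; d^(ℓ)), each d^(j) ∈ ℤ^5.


Interval decomposition of M: I[1,1]^2, I[1,2], I[3,4], I[5,5]^3.
HN type (ℓ=4): μ^(1)=8; μ^(2)=-1; μ^(3)=-17/2; μ^(4)=-13

((0, 0, 0, 1, 3); (2, 0, 0, 0, 0); (1, 1, 0, 0, 0); (0, 0, 1, 0, 0))


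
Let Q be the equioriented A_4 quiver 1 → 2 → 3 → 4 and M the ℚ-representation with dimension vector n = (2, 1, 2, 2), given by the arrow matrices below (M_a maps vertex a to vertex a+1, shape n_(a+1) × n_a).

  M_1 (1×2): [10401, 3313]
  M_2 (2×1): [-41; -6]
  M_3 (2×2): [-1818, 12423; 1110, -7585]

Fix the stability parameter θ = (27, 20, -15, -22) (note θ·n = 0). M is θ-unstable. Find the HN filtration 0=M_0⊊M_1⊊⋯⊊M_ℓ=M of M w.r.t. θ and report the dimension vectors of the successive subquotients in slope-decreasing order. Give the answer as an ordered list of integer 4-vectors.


Interval decomposition of M: I[1,1], I[1,3], I[3,4], I[4,4].
HN type (ℓ=4): μ^(1)=27; μ^(2)=32/3; μ^(3)=-37/2; μ^(4)=-22

((1, 0, 0, 0); (1, 1, 1, 0); (0, 0, 1, 1); (0, 0, 0, 1))


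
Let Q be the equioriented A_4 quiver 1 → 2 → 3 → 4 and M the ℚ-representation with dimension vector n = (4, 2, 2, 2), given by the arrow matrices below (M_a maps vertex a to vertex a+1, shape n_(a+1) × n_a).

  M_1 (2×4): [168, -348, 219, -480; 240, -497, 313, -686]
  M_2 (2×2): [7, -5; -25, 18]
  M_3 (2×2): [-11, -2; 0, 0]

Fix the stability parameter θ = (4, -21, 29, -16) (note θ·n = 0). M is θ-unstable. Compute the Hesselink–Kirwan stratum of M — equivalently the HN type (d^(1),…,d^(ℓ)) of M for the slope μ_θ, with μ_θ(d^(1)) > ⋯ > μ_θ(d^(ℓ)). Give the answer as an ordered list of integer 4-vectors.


Barcode: M ≅ I[1,1]^2, I[1,3], I[1,4], I[4,4]. HN layers by μ_θ (5 steps, strictly decreasing):
  μ^(1)=29; μ^(2)=13/2; μ^(3)=4; μ^(4)=-17/2; μ^(5)=-16

((0, 0, 1, 0); (0, 0, 1, 1); (2, 0, 0, 0); (2, 2, 0, 0); (0, 0, 0, 1))


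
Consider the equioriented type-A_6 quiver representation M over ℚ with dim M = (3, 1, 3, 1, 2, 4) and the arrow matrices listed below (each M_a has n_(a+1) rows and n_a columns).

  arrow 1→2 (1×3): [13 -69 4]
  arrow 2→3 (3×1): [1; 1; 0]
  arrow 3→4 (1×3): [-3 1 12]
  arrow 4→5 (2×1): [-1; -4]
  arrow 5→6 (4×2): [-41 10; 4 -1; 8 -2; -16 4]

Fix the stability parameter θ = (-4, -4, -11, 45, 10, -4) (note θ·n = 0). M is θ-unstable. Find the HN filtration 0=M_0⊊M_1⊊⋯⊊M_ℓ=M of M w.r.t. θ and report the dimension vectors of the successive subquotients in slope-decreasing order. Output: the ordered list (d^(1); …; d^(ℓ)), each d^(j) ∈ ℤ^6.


Via rank(M_{q-1}∘⋯∘M_p): M ≅ I[1,1]^2, I[1,6], I[3,3]^2, I[5,6], I[6,6]^2.
μ_θ-semistable layers: μ^(1)=17; μ^(2)=3; μ^(3)=-4; μ^(4)=-19/3; μ^(5)=-11

((0, 0, 0, 1, 1, 1); (0, 0, 0, 0, 1, 1); (2, 0, 0, 0, 0, 2); (1, 1, 1, 0, 0, 0); (0, 0, 2, 0, 0, 0))


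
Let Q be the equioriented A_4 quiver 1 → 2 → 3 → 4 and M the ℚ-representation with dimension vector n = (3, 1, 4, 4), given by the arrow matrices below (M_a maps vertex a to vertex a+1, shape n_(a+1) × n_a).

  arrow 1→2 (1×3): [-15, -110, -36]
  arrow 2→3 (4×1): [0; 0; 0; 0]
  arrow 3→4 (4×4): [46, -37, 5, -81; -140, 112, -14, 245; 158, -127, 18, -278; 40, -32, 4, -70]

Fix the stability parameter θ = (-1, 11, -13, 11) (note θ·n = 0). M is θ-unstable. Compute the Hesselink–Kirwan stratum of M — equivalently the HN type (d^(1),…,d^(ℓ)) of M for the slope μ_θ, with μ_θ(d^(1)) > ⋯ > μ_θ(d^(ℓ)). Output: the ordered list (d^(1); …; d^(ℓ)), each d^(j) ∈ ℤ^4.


Interval decomposition of M: I[1,1]^2, I[1,2], I[3,3], I[3,4]^3, I[4,4].
HN type (ℓ=3): μ^(1)=11; μ^(2)=-1; μ^(3)=-13

((0, 1, 0, 4); (3, 0, 0, 0); (0, 0, 4, 0))


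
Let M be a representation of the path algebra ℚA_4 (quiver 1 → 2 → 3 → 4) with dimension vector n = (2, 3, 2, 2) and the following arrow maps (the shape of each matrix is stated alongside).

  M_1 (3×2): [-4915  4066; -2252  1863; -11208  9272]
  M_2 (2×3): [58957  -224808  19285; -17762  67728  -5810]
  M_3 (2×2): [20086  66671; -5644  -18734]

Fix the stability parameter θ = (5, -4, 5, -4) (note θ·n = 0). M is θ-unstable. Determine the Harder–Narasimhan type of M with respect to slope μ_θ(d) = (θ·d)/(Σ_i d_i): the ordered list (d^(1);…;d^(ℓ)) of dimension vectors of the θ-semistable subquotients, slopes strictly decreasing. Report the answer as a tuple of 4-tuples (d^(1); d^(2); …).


Barcode: M ≅ I[1,2], I[1,3], I[2,2], I[3,4], I[4,4]. HN layers by μ_θ (3 steps, strictly decreasing):
  μ^(1)=5; μ^(2)=1/2; μ^(3)=-4

((0, 0, 1, 0); (2, 2, 1, 1); (0, 1, 0, 1))


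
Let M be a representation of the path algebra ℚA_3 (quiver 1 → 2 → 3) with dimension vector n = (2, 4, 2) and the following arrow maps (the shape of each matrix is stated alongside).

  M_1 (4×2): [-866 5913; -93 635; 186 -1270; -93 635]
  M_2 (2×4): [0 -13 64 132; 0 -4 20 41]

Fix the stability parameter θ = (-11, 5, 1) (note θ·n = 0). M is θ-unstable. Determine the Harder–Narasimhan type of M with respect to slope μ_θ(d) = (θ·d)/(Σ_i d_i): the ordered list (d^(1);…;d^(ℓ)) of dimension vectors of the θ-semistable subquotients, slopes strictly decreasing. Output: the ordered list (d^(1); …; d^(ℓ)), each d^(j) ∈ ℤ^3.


Barcode: M ≅ I[1,2], I[1,3], I[2,2], I[2,3]. HN layers by μ_θ (3 steps, strictly decreasing):
  μ^(1)=5; μ^(2)=3; μ^(3)=-11

((0, 2, 0); (0, 2, 2); (2, 0, 0))


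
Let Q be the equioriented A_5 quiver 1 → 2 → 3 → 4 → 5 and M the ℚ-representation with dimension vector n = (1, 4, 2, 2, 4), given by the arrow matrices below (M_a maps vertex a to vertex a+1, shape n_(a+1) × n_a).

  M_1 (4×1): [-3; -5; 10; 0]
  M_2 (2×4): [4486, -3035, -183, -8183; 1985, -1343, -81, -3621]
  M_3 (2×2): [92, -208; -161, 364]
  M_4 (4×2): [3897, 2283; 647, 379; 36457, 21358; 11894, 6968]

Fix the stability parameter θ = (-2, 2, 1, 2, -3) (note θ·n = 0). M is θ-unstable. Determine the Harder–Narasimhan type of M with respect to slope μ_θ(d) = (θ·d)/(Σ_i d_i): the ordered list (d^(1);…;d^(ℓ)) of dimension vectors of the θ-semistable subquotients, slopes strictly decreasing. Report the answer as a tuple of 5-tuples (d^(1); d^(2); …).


Via rank(M_{q-1}∘⋯∘M_p): M ≅ I[1,5], I[2,2]^2, I[2,3], I[4,5], I[5,5]^2.
μ_θ-semistable layers: μ^(1)=2; μ^(2)=3/2; μ^(3)=1/2; μ^(4)=-1/2; μ^(5)=-2; μ^(6)=-3

((0, 2, 0, 0, 0); (0, 1, 1, 0, 0); (0, 1, 1, 1, 1); (0, 0, 0, 1, 1); (1, 0, 0, 0, 0); (0, 0, 0, 0, 2))


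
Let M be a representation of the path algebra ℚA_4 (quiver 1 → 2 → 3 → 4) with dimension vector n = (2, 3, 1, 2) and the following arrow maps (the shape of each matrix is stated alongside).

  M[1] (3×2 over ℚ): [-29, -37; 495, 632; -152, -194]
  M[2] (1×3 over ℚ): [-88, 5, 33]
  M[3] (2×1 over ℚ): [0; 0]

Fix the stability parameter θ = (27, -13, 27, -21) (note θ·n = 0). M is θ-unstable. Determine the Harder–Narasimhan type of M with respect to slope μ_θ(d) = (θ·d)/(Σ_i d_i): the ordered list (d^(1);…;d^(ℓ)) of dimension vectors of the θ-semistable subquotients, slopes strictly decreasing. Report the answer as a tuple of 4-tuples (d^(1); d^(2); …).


Barcode: M ≅ I[1,2], I[1,3], I[2,2], I[4,4]^2. HN layers by μ_θ (4 steps, strictly decreasing):
  μ^(1)=27; μ^(2)=7; μ^(3)=-13; μ^(4)=-21

((0, 0, 1, 0); (2, 2, 0, 0); (0, 1, 0, 0); (0, 0, 0, 2))


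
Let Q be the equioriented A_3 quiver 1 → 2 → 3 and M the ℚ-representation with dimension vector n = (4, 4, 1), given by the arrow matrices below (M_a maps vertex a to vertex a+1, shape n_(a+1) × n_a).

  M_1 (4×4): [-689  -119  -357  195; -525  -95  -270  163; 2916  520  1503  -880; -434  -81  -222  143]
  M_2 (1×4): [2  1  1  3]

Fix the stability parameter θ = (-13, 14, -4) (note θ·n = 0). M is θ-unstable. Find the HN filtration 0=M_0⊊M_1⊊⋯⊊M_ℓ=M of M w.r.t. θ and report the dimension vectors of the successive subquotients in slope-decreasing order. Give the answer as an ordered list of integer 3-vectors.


Via rank(M_{q-1}∘⋯∘M_p): M ≅ I[1,1], I[1,2]^2, I[1,3], I[2,2].
μ_θ-semistable layers: μ^(1)=14; μ^(2)=5; μ^(3)=-13

((0, 3, 0); (0, 1, 1); (4, 0, 0))


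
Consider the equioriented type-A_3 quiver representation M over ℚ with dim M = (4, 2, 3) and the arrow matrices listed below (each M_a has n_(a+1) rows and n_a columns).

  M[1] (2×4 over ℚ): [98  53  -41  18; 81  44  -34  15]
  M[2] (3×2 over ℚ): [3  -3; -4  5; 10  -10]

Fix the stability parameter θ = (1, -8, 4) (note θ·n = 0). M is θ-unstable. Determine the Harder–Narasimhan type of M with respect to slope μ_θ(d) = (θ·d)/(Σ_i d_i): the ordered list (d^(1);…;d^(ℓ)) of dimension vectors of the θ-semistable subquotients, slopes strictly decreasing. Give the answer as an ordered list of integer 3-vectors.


Interval decomposition of M: I[1,1]^2, I[1,3]^2, I[3,3].
HN type (ℓ=3): μ^(1)=4; μ^(2)=1; μ^(3)=-7/2

((0, 0, 3); (2, 0, 0); (2, 2, 0))


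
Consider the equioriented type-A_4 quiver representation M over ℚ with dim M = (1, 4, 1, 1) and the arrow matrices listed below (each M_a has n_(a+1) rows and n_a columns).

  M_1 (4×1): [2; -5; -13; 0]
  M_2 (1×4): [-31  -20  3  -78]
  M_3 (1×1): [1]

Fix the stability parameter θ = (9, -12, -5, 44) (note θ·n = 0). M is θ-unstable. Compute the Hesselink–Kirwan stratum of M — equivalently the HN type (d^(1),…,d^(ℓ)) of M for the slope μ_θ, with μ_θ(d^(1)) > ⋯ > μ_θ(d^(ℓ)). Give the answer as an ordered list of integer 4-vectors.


Via rank(M_{q-1}∘⋯∘M_p): M ≅ I[1,4], I[2,2]^3.
μ_θ-semistable layers: μ^(1)=44; μ^(2)=-8/3; μ^(3)=-12

((0, 0, 0, 1); (1, 1, 1, 0); (0, 3, 0, 0))


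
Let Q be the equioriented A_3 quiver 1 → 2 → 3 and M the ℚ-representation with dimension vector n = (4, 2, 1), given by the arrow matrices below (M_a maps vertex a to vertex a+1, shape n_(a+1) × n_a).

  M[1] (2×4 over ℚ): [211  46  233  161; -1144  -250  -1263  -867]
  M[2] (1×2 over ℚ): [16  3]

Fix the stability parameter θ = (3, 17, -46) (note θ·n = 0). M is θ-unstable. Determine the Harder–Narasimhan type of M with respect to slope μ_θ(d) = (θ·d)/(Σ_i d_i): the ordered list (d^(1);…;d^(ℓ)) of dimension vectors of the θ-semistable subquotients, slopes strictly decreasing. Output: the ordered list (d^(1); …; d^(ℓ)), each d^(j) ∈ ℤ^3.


Interval decomposition of M: I[1,1]^2, I[1,2], I[1,3].
HN type (ℓ=3): μ^(1)=17; μ^(2)=3; μ^(3)=-26/3

((0, 1, 0); (3, 0, 0); (1, 1, 1))


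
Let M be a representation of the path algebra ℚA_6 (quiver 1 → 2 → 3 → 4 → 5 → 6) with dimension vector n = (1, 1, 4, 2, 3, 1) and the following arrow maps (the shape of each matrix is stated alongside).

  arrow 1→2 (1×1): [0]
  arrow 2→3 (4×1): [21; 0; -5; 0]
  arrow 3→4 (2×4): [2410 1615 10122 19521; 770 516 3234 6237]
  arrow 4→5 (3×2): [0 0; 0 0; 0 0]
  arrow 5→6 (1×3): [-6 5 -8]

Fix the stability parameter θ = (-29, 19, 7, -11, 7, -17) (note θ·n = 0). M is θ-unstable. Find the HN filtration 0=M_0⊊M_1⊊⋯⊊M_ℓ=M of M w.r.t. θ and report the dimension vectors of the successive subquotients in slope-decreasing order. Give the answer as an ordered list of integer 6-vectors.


Barcode: M ≅ I[1,1], I[2,3], I[3,3], I[3,4]^2, I[5,5]^2, I[5,6]. HN layers by μ_θ (5 steps, strictly decreasing):
  μ^(1)=13; μ^(2)=7; μ^(3)=-2; μ^(4)=-5; μ^(5)=-29

((0, 1, 1, 0, 0, 0); (0, 0, 1, 0, 2, 0); (0, 0, 2, 2, 0, 0); (0, 0, 0, 0, 1, 1); (1, 0, 0, 0, 0, 0))


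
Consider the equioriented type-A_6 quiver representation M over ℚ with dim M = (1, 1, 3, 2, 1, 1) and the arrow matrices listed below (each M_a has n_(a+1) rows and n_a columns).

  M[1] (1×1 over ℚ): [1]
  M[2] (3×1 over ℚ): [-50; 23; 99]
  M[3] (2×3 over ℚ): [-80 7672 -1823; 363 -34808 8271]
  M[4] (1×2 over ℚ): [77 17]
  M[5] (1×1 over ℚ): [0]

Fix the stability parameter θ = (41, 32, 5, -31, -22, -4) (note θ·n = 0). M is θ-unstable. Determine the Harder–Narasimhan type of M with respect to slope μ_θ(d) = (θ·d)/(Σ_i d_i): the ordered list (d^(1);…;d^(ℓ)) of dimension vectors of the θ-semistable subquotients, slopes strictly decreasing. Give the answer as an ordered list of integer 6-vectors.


Interval decomposition of M: I[1,5], I[3,3], I[3,4], I[6,6].
HN type (ℓ=3): μ^(1)=5; μ^(2)=-4; μ^(3)=-13

((1, 1, 2, 1, 1, 0); (0, 0, 0, 0, 0, 1); (0, 0, 1, 1, 0, 0))


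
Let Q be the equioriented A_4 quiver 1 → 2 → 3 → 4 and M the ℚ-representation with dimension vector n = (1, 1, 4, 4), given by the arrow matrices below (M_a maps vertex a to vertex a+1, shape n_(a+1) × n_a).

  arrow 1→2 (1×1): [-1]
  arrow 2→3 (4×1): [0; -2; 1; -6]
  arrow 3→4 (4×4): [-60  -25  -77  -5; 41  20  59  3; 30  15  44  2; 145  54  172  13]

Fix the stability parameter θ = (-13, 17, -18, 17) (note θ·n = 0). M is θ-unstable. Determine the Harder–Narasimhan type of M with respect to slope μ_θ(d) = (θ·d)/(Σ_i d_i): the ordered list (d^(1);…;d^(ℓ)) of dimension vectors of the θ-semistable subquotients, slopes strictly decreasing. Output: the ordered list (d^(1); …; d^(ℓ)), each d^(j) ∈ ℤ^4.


Barcode: M ≅ I[1,4], I[3,4]^3. HN layers by μ_θ (4 steps, strictly decreasing):
  μ^(1)=17; μ^(2)=-1/2; μ^(3)=-13; μ^(4)=-18

((0, 0, 0, 4); (0, 1, 1, 0); (1, 0, 0, 0); (0, 0, 3, 0))


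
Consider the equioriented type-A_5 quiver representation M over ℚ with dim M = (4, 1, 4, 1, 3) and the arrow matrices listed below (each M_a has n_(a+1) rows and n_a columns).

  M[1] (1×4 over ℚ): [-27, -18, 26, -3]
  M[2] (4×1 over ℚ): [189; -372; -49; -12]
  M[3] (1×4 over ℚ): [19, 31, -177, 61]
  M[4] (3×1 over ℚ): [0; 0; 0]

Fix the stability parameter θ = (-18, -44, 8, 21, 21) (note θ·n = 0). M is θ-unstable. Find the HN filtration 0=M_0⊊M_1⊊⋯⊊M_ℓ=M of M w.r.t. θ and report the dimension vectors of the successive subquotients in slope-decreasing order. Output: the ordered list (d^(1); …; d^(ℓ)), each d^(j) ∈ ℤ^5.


Via rank(M_{q-1}∘⋯∘M_p): M ≅ I[1,1]^3, I[1,3], I[3,3]^2, I[3,4], I[5,5]^3.
μ_θ-semistable layers: μ^(1)=21; μ^(2)=8; μ^(3)=-18; μ^(4)=-31

((0, 0, 0, 1, 3); (0, 0, 4, 0, 0); (3, 0, 0, 0, 0); (1, 1, 0, 0, 0))


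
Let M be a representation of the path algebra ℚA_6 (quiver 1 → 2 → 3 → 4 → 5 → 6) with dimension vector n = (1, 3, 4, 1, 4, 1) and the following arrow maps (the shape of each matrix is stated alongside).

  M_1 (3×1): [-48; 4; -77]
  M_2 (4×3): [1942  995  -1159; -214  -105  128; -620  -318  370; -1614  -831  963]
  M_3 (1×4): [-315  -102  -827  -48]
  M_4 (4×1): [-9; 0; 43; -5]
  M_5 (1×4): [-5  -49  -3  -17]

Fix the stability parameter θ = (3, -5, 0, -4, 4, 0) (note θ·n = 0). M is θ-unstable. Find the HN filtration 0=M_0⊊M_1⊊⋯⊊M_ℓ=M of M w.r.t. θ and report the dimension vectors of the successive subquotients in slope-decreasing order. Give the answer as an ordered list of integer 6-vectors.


Barcode: M ≅ I[1,6], I[2,2], I[2,3], I[3,3]^2, I[5,5]^3. HN layers by μ_θ (5 steps, strictly decreasing):
  μ^(1)=4; μ^(2)=2; μ^(3)=0; μ^(4)=-3/2; μ^(5)=-5

((0, 0, 0, 0, 3, 0); (0, 0, 0, 0, 1, 1); (0, 0, 3, 0, 0, 0); (1, 1, 1, 1, 0, 0); (0, 2, 0, 0, 0, 0))


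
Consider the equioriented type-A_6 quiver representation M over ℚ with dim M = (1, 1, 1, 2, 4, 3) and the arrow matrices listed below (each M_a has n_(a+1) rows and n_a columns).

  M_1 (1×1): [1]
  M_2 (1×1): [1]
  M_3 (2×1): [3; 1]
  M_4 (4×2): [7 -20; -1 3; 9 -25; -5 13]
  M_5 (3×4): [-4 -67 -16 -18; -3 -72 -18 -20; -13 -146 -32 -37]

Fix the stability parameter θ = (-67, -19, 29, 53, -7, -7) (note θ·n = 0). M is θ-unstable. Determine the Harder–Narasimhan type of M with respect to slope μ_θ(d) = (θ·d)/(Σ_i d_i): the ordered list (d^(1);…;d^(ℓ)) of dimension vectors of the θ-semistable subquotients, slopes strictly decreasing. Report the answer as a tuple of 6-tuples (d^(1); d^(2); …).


Barcode: M ≅ I[1,6], I[4,6], I[5,5], I[5,6]. HN layers by μ_θ (5 steps, strictly decreasing):
  μ^(1)=17; μ^(2)=13; μ^(3)=-7; μ^(4)=-19; μ^(5)=-67

((0, 0, 1, 1, 1, 1); (0, 0, 0, 1, 1, 1); (0, 0, 0, 0, 2, 1); (0, 1, 0, 0, 0, 0); (1, 0, 0, 0, 0, 0))


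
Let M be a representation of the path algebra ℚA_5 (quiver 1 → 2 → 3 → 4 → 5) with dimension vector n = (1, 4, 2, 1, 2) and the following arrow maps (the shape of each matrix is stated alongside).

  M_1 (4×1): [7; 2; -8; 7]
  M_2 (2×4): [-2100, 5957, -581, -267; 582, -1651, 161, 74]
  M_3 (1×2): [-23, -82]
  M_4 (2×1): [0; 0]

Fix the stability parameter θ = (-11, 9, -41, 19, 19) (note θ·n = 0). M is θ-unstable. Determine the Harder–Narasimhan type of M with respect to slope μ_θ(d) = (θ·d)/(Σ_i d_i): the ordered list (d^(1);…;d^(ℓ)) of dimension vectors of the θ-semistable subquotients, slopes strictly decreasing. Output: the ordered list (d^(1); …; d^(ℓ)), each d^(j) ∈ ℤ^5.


Barcode: M ≅ I[1,4], I[2,2]^2, I[2,3], I[5,5]^2. HN layers by μ_θ (4 steps, strictly decreasing):
  μ^(1)=19; μ^(2)=9; μ^(3)=-43/3; μ^(4)=-16

((0, 0, 0, 1, 2); (0, 2, 0, 0, 0); (1, 1, 1, 0, 0); (0, 1, 1, 0, 0))


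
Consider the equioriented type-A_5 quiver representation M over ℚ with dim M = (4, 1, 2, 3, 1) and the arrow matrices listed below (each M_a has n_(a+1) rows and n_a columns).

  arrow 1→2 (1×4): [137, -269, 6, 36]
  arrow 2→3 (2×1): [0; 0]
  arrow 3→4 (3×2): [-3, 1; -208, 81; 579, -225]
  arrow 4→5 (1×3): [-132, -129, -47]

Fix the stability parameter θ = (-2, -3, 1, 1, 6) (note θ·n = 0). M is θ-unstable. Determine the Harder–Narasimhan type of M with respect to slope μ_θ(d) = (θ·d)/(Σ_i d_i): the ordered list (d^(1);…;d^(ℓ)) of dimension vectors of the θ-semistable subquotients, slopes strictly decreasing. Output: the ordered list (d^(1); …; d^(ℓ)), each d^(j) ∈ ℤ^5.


Via rank(M_{q-1}∘⋯∘M_p): M ≅ I[1,1]^3, I[1,2], I[3,4], I[3,5], I[4,4].
μ_θ-semistable layers: μ^(1)=6; μ^(2)=1; μ^(3)=-2; μ^(4)=-5/2

((0, 0, 0, 0, 1); (0, 0, 2, 3, 0); (3, 0, 0, 0, 0); (1, 1, 0, 0, 0))


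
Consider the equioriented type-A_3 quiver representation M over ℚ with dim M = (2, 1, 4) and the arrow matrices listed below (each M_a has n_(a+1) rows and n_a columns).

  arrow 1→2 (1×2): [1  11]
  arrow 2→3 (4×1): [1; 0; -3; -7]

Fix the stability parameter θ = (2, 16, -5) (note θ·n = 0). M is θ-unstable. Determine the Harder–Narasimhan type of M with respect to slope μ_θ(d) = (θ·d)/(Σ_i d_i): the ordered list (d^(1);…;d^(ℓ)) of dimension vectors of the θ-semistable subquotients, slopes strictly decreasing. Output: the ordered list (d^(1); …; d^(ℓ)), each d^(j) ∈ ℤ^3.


Interval decomposition of M: I[1,1], I[1,3], I[3,3]^3.
HN type (ℓ=3): μ^(1)=11/2; μ^(2)=2; μ^(3)=-5

((0, 1, 1); (2, 0, 0); (0, 0, 3))


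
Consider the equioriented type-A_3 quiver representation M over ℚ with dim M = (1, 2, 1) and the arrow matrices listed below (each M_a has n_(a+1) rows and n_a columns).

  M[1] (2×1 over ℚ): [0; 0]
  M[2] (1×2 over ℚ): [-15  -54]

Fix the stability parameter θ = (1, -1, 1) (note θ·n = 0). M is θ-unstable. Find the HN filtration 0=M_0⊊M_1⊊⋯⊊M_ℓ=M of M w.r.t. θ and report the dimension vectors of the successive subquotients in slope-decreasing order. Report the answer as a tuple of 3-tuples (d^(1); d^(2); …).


Interval decomposition of M: I[1,1], I[2,2], I[2,3].
HN type (ℓ=2): μ^(1)=1; μ^(2)=-1

((1, 0, 1); (0, 2, 0))


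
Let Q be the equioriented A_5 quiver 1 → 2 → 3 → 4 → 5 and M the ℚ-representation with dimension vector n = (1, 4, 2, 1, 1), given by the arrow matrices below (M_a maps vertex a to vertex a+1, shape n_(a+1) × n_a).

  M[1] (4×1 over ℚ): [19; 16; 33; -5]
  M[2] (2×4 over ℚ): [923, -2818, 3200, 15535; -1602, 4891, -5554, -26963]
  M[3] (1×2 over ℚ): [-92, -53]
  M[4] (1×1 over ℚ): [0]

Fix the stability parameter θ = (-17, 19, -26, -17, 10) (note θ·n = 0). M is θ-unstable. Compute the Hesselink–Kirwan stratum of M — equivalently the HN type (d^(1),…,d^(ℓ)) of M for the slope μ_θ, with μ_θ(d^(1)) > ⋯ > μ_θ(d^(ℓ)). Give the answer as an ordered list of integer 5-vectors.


Via rank(M_{q-1}∘⋯∘M_p): M ≅ I[1,4], I[2,2]^2, I[2,3], I[5,5].
μ_θ-semistable layers: μ^(1)=19; μ^(2)=10; μ^(3)=-7/2; μ^(4)=-8; μ^(5)=-17

((0, 2, 0, 0, 0); (0, 0, 0, 0, 1); (0, 1, 1, 0, 0); (0, 1, 1, 1, 0); (1, 0, 0, 0, 0))


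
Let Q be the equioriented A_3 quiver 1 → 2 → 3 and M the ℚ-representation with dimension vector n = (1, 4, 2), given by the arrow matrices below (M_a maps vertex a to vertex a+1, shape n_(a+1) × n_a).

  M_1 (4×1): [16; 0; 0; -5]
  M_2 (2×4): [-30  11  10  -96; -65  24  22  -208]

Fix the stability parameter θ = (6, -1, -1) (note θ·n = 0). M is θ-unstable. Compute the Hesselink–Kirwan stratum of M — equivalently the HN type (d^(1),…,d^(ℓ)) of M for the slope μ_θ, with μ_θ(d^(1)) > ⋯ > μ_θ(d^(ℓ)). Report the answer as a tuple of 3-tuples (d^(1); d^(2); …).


Barcode: M ≅ I[1,2], I[2,2], I[2,3]^2. HN layers by μ_θ (2 steps, strictly decreasing):
  μ^(1)=5/2; μ^(2)=-1

((1, 1, 0); (0, 3, 2))


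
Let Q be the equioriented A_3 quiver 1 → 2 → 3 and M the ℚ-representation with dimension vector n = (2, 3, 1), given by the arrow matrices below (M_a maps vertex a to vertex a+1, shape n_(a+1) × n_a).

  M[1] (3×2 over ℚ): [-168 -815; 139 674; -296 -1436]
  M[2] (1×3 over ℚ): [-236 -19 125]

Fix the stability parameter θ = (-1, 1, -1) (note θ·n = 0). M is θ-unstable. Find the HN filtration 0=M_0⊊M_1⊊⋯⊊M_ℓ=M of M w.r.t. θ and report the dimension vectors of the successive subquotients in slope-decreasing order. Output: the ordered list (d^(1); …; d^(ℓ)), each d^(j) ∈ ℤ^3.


Barcode: M ≅ I[1,2], I[1,3], I[2,2]. HN layers by μ_θ (3 steps, strictly decreasing):
  μ^(1)=1; μ^(2)=0; μ^(3)=-1

((0, 2, 0); (0, 1, 1); (2, 0, 0))


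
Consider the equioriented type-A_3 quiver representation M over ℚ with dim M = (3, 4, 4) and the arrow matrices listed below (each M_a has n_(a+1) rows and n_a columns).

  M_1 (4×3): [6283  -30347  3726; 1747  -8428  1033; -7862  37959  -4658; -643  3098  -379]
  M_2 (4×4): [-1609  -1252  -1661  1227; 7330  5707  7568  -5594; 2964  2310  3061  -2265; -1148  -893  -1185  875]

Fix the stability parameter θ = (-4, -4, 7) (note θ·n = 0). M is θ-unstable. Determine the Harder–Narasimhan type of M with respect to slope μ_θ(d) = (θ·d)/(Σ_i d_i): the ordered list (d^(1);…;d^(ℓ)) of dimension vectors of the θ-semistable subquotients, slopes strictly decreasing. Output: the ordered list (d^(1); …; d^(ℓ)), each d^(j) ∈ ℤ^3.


Via rank(M_{q-1}∘⋯∘M_p): M ≅ I[1,3]^3, I[2,2], I[3,3].
μ_θ-semistable layers: μ^(1)=7; μ^(2)=-4

((0, 0, 4); (3, 4, 0))


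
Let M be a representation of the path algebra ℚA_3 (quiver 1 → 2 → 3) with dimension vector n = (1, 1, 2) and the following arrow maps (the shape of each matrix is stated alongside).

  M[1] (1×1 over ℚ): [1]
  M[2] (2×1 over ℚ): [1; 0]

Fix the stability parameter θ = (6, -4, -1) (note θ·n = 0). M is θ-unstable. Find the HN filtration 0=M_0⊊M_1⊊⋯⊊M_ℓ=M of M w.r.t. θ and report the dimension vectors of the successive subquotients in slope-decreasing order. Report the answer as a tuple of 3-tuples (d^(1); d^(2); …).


Via rank(M_{q-1}∘⋯∘M_p): M ≅ I[1,3], I[3,3].
μ_θ-semistable layers: μ^(1)=1/3; μ^(2)=-1

((1, 1, 1); (0, 0, 1))


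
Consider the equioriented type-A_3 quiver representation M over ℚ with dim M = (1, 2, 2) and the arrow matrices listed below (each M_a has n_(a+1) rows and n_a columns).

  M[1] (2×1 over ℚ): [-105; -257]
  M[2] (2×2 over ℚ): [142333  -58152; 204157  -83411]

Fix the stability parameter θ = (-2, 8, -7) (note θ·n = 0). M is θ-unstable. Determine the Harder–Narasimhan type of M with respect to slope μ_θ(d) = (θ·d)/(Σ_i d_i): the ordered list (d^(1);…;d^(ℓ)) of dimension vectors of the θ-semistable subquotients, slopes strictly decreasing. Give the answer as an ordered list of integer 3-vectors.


Barcode: M ≅ I[1,3], I[2,3]. HN layers by μ_θ (2 steps, strictly decreasing):
  μ^(1)=1/2; μ^(2)=-2

((0, 2, 2); (1, 0, 0))


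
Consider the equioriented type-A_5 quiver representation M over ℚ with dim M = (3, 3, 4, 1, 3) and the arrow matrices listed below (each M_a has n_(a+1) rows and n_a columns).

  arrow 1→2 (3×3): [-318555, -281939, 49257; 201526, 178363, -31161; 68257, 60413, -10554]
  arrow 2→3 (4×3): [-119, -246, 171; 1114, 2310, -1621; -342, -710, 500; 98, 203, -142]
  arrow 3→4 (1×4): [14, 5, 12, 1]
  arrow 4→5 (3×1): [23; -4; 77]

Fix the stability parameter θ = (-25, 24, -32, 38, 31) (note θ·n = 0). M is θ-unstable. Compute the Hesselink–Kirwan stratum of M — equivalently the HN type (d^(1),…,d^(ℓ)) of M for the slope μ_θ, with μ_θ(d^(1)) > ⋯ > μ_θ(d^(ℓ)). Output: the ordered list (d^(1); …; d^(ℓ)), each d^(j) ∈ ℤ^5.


Interval decomposition of M: I[1,3]^2, I[1,5], I[3,3], I[5,5]^2.
HN type (ℓ=5): μ^(1)=69/2; μ^(2)=31; μ^(3)=-4; μ^(4)=-25; μ^(5)=-32

((0, 0, 0, 1, 1); (0, 0, 0, 0, 2); (0, 3, 3, 0, 0); (3, 0, 0, 0, 0); (0, 0, 1, 0, 0))


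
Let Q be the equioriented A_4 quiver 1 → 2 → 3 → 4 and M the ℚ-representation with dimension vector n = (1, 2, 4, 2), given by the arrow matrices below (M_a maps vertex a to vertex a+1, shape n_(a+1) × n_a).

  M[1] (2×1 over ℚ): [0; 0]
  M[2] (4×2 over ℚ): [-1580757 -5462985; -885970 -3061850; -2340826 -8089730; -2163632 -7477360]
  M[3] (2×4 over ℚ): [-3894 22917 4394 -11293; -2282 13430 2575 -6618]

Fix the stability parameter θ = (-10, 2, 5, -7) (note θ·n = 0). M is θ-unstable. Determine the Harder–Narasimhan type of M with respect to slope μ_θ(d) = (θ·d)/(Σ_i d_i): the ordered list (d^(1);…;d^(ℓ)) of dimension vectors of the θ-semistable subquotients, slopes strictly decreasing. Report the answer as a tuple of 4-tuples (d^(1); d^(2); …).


Via rank(M_{q-1}∘⋯∘M_p): M ≅ I[1,1], I[2,2], I[2,3], I[3,3], I[3,4]^2.
μ_θ-semistable layers: μ^(1)=5; μ^(2)=2; μ^(3)=-1; μ^(4)=-10

((0, 0, 2, 0); (0, 2, 0, 0); (0, 0, 2, 2); (1, 0, 0, 0))


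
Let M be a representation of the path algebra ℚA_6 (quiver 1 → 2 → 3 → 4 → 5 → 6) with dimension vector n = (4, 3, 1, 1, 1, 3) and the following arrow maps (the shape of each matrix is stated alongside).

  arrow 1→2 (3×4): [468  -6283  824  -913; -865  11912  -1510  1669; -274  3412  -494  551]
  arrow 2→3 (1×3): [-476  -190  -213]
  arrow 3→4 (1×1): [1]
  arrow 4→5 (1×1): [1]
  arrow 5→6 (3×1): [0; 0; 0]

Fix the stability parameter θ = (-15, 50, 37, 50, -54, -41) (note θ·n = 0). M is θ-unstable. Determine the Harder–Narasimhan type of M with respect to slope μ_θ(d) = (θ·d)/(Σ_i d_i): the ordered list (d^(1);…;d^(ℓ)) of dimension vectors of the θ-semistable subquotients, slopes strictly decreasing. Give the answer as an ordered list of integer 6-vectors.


Via rank(M_{q-1}∘⋯∘M_p): M ≅ I[1,1], I[1,2]^2, I[1,5], I[6,6]^3.
μ_θ-semistable layers: μ^(1)=50; μ^(2)=83/4; μ^(3)=-15; μ^(4)=-41

((0, 2, 0, 0, 0, 0); (0, 1, 1, 1, 1, 0); (4, 0, 0, 0, 0, 0); (0, 0, 0, 0, 0, 3))


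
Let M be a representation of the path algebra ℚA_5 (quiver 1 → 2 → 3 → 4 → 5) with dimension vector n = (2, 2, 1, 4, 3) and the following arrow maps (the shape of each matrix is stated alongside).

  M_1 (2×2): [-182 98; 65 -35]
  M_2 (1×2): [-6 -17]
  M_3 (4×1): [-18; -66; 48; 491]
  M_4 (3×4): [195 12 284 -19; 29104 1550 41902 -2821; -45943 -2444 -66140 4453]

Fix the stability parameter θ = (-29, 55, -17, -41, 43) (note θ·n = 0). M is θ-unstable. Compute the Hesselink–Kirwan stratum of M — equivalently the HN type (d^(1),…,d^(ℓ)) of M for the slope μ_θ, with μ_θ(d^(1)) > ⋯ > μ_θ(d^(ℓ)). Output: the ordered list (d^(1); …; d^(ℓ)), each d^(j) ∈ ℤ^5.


Interval decomposition of M: I[1,1], I[1,5], I[2,2], I[4,4], I[4,5]^2.
HN type (ℓ=5): μ^(1)=55; μ^(2)=43; μ^(3)=-1; μ^(4)=-29; μ^(5)=-41

((0, 1, 0, 0, 0); (0, 0, 0, 0, 3); (0, 1, 1, 1, 0); (2, 0, 0, 0, 0); (0, 0, 0, 3, 0))


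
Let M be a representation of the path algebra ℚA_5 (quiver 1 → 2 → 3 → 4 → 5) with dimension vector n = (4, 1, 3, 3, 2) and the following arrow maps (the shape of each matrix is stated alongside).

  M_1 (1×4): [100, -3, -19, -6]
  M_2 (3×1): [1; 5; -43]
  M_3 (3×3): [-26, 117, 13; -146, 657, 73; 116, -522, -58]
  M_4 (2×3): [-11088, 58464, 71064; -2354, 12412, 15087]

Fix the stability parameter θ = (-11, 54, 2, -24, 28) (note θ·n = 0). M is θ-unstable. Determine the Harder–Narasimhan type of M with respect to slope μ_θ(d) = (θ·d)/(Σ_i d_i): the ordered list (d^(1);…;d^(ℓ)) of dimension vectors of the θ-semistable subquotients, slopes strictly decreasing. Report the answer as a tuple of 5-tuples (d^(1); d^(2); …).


Interval decomposition of M: I[1,1]^3, I[1,3], I[3,3], I[3,5], I[4,4]^2, I[5,5].
HN type (ℓ=4): μ^(1)=28; μ^(2)=2; μ^(3)=-11; μ^(4)=-24

((0, 1, 1, 0, 2); (0, 0, 1, 0, 0); (4, 0, 1, 1, 0); (0, 0, 0, 2, 0))


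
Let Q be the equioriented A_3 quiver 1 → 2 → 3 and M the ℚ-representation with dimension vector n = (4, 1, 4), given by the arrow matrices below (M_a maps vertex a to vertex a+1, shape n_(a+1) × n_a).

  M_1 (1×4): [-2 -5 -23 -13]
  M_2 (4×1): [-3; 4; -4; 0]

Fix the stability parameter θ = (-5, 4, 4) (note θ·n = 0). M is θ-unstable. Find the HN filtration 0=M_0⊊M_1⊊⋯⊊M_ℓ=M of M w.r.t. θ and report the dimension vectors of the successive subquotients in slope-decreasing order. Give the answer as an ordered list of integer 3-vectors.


Interval decomposition of M: I[1,1]^3, I[1,3], I[3,3]^3.
HN type (ℓ=2): μ^(1)=4; μ^(2)=-5

((0, 1, 4); (4, 0, 0))


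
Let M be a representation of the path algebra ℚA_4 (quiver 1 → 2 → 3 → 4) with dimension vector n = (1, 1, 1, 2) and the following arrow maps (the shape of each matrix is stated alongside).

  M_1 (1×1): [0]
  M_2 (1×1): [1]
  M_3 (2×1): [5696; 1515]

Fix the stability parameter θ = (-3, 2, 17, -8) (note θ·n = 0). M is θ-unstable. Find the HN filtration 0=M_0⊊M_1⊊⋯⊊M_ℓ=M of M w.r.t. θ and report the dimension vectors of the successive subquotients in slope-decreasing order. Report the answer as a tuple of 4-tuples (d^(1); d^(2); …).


Barcode: M ≅ I[1,1], I[2,4], I[4,4]. HN layers by μ_θ (4 steps, strictly decreasing):
  μ^(1)=9/2; μ^(2)=2; μ^(3)=-3; μ^(4)=-8

((0, 0, 1, 1); (0, 1, 0, 0); (1, 0, 0, 0); (0, 0, 0, 1))


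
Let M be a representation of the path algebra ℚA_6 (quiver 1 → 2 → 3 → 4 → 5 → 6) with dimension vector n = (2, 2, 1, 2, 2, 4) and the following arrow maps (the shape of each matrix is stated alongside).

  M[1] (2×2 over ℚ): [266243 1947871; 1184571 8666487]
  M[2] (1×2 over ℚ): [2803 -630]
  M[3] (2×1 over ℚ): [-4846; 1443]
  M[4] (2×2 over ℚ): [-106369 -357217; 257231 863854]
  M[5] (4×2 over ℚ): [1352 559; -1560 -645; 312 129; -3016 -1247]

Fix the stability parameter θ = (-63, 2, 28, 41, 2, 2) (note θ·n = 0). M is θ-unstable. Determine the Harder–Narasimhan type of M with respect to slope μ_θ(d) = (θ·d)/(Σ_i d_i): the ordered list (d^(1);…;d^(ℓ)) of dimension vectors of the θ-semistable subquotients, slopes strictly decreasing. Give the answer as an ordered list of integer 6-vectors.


Interval decomposition of M: I[1,1], I[1,5], I[2,2], I[4,6], I[6,6]^3.
HN type (ℓ=4): μ^(1)=71/3; μ^(2)=15; μ^(3)=2; μ^(4)=-63

((0, 0, 1, 1, 1, 0); (0, 0, 0, 1, 1, 1); (0, 2, 0, 0, 0, 3); (2, 0, 0, 0, 0, 0))


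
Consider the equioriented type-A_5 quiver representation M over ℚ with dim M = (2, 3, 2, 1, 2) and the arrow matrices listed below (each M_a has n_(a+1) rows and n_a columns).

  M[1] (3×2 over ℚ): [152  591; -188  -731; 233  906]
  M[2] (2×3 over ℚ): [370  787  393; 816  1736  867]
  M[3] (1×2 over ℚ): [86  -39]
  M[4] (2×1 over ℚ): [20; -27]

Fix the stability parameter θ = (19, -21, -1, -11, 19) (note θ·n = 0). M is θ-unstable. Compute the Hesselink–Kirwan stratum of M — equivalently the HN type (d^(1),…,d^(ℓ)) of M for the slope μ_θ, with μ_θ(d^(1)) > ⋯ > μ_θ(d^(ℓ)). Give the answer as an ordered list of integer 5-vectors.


Interval decomposition of M: I[1,3], I[1,5], I[2,2], I[5,5].
HN type (ℓ=4): μ^(1)=19; μ^(2)=-1; μ^(3)=-7/2; μ^(4)=-21

((0, 0, 0, 0, 2); (1, 1, 1, 0, 0); (1, 1, 1, 1, 0); (0, 1, 0, 0, 0))


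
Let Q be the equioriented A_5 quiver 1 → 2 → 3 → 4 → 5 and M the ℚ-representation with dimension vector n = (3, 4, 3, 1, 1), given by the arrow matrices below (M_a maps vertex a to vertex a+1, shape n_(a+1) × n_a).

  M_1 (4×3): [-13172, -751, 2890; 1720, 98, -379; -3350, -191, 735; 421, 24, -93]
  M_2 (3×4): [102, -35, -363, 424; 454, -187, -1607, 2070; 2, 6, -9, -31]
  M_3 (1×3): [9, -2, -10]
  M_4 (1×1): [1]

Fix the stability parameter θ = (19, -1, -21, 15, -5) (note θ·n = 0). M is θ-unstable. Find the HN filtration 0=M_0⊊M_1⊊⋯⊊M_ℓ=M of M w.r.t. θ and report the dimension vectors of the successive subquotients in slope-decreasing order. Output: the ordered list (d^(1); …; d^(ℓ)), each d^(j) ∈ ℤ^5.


Via rank(M_{q-1}∘⋯∘M_p): M ≅ I[1,3]^2, I[1,5], I[2,2].
μ_θ-semistable layers: μ^(1)=5; μ^(2)=-1

((0, 0, 0, 1, 1); (3, 4, 3, 0, 0))


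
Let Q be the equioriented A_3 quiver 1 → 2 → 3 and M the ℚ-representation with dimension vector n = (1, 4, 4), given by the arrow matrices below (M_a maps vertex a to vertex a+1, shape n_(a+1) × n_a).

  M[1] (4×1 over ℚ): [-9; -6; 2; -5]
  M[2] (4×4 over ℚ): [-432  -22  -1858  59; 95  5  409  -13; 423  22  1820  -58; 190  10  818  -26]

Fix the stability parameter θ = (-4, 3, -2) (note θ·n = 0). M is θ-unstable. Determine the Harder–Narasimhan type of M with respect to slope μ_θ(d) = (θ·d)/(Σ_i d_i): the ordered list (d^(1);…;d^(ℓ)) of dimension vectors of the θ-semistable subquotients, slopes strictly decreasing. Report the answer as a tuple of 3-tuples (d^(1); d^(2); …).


Barcode: M ≅ I[1,3], I[2,2], I[2,3]^2, I[3,3]. HN layers by μ_θ (4 steps, strictly decreasing):
  μ^(1)=3; μ^(2)=1/2; μ^(3)=-2; μ^(4)=-4

((0, 1, 0); (0, 3, 3); (0, 0, 1); (1, 0, 0))


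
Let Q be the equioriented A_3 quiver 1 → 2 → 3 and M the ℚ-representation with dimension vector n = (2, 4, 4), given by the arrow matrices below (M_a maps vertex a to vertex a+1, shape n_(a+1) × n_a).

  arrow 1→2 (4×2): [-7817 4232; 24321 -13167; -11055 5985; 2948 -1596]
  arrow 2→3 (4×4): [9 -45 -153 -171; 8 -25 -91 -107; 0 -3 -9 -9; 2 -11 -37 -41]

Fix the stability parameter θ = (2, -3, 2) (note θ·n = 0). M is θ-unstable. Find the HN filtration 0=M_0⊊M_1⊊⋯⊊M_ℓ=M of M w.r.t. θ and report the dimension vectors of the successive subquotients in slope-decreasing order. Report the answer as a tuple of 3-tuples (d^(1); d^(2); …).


Barcode: M ≅ I[1,2], I[1,3], I[2,2], I[2,3], I[3,3]^2. HN layers by μ_θ (3 steps, strictly decreasing):
  μ^(1)=2; μ^(2)=-1/2; μ^(3)=-3

((0, 0, 4); (2, 2, 0); (0, 2, 0))


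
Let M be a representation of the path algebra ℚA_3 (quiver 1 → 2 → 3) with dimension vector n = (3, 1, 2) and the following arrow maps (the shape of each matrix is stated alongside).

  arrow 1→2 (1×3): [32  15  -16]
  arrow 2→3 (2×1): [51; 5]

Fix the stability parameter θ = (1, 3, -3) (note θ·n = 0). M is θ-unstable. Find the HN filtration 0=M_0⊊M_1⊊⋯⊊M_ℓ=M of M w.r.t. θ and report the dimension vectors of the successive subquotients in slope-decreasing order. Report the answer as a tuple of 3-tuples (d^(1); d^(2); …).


Barcode: M ≅ I[1,1]^2, I[1,3], I[3,3]. HN layers by μ_θ (3 steps, strictly decreasing):
  μ^(1)=1; μ^(2)=1/3; μ^(3)=-3

((2, 0, 0); (1, 1, 1); (0, 0, 1))


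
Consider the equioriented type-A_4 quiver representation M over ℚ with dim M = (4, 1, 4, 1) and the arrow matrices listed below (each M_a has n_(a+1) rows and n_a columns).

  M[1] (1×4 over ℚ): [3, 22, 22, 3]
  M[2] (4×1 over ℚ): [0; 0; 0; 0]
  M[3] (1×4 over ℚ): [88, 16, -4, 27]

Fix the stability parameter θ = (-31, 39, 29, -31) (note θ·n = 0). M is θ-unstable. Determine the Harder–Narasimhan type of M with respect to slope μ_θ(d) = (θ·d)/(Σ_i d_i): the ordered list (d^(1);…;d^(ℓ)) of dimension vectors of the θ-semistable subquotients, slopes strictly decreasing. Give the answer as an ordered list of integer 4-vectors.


Interval decomposition of M: I[1,1]^3, I[1,2], I[3,3]^3, I[3,4].
HN type (ℓ=4): μ^(1)=39; μ^(2)=29; μ^(3)=-1; μ^(4)=-31

((0, 1, 0, 0); (0, 0, 3, 0); (0, 0, 1, 1); (4, 0, 0, 0))


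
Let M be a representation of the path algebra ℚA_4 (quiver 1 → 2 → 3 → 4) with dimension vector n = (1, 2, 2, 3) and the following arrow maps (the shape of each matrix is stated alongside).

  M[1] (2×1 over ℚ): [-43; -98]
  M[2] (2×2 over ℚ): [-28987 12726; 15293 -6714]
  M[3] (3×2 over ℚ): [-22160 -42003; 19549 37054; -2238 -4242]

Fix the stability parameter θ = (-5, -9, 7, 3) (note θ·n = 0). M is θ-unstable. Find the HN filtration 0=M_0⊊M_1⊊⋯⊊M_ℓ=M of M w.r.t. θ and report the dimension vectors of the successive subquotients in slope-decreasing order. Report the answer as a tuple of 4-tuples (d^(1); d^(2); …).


Via rank(M_{q-1}∘⋯∘M_p): M ≅ I[1,4], I[2,2], I[3,4], I[4,4].
μ_θ-semistable layers: μ^(1)=5; μ^(2)=3; μ^(3)=-7; μ^(4)=-9

((0, 0, 2, 2); (0, 0, 0, 1); (1, 1, 0, 0); (0, 1, 0, 0))
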